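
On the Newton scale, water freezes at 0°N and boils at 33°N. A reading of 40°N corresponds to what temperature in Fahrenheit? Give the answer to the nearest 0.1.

Linear interpolation between the fixed points: C = (40 - 0) × 100 / (33 - 0) = 121.2121°C.
Then 121.2121 × 1.8 + 32 = 250.2°F.

250.2°F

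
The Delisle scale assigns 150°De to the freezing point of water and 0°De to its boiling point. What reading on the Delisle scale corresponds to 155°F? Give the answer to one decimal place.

47.5°De

First in Celsius: (155 - 32) × 5/9 = 68.3333°C.
Linearly onto the Delisle scale: 150 + (68.3333 / 100) × (0 - 150) = 47.5°De.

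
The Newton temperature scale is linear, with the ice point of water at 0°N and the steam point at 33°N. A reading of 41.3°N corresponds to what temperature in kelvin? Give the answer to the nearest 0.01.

Linear interpolation between the fixed points: C = (41.3 - 0) × 100 / (33 - 0) = 125.1515°C.
Then 125.1515 + 273.15 = 398.30 K.

398.30 K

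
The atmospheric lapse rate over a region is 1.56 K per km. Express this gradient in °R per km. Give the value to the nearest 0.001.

2.808 °R/km

The quantity depends on a temperature interval, so only the ratio of degree sizes applies; the offset between the scales is irrelevant.
A change of 1 K is a change of 1.8°R, so 1.56 × 1.8 = 2.808.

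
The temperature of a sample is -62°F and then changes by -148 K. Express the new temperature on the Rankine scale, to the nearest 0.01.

Initial temperature in Celsius: (-62 - 32) × 5/9 = -52.2222°C.
The 148 K change is an interval; Kelvin and Celsius degrees are the same size, so ΔC = -148°C.
Final Celsius temperature: -52.2222 - 148.0000 = -200.2222°C.
In Rankine: -200.2222 × 1.8 + 491.67 = 131.27°R.

131.27°R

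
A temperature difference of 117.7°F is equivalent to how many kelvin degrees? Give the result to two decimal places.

For a temperature interval the offset drops out; only the factor 5/9 applies.
117.7 × 5/9 = 65.39.

65.39 K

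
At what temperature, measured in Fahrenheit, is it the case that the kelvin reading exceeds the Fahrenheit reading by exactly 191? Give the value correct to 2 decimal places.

144.84°F

Let F be the Fahrenheit reading. The kelvin reading is K = 5/9·F + 255.372.
Require K - F = 191: (-4/9)·F + 255.372 = 191.
F = (191 - 255.372) / (-4/9) = 144.84.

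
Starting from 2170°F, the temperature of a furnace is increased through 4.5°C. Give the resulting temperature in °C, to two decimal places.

1192.28°C

Initial temperature in Celsius: (2170 - 32) × 5/9 = 1187.7778°C.
Final Celsius temperature: 1187.7778 + 4.5000 = 1192.2778°C.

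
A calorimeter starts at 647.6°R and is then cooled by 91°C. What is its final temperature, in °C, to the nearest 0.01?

Initial temperature in Celsius: (647.6 - 491.67) × 5/9 = 86.6278°C.
Final Celsius temperature: 86.6278 - 91.0000 = -4.3722°C.

-4.37°C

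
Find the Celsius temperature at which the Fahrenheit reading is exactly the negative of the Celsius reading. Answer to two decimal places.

Let C be the Celsius reading. The Fahrenheit reading is F = 1.8·C + 32.
Require F = -1·C: 1.8·C + 32 = -1·C.
(2.8)·C = -32  ⇒  C = -11.43.

-11.43°C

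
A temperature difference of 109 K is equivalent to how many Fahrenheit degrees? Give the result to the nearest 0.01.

For a temperature interval the offset drops out; only the factor 1.8 applies.
109 × 1.8 = 196.20.

196.20°F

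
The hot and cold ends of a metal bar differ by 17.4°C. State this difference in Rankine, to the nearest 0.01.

31.32°R

An interval of 1°C corresponds to 1.8°R.
17.4 × 1.8 = 31.32.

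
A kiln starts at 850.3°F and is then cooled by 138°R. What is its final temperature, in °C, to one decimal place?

377.9°C

Initial temperature in Celsius: (850.3 - 32) × 5/9 = 454.6111°C.
The 138°R change is an interval, so only the factor 5/9 applies: -138 × 5/9 = -76.6667°C.
Final Celsius temperature: 454.6111 - 76.6667 = 377.9444°C.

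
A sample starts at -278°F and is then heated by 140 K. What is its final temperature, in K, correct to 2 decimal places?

240.93 K

Initial temperature in Celsius: (-278 - 32) × 5/9 = -172.2222°C.
The 140 K change is an interval; Kelvin and Celsius degrees are the same size, so ΔC = +140°C.
Final Celsius temperature: -172.2222 + 140.0000 = -32.2222°C.
In kelvin: -32.2222 + 273.15 = 240.93 K.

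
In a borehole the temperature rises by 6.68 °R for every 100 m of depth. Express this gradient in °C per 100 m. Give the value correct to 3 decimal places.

The quantity depends on a temperature interval, so only the ratio of degree sizes applies; the offset between the scales is irrelevant.
A change of 1°R is a change of 5/9°C, so 6.68 × 5/9 = 3.711.

3.711 °C/100 m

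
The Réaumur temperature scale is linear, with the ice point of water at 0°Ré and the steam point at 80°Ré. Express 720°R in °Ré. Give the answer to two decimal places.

First in Celsius: (720 - 491.67) × 5/9 = 126.8500°C.
Linearly onto the Réaumur scale: 0 + (126.8500 / 100) × (80 - 0) = 101.48°Ré.

101.48°Ré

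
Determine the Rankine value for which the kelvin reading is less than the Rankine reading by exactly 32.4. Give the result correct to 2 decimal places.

Let R be the Rankine reading. The kelvin reading is K = 5/9·R.
Require K - R = -32.4: (-4/9)·R = -32.4.
R = (-32.4) / (-4/9) = 72.90.

72.90°R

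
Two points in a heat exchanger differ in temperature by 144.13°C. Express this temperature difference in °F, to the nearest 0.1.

259.4°F

For a temperature interval the offset drops out; only the factor 1.8 applies.
144.13 × 1.8 = 259.4.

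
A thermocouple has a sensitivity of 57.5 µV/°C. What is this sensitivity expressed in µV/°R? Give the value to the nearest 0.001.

31.944 µV/°R

The quantity depends on a temperature interval, so only the ratio of degree sizes applies; the offset between the scales is irrelevant.
A change of 1°R is a change of 5/9°C, so per °R the value is 57.5 × 5/9 = 31.944.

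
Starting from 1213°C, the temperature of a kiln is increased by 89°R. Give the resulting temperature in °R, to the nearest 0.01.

2764.07°R

The 89°R change is an interval, so only the factor 5/9 applies: +89 × 5/9 = +49.4444°C.
Final Celsius temperature: 1213.0000 + 49.4444 = 1262.4444°C.
In Rankine: 1262.4444 × 1.8 + 491.67 = 2764.07°R.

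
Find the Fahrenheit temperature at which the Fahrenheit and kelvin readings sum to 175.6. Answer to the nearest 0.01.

-51.28°F

Let F be the Fahrenheit reading. The kelvin reading is K = 5/9·F + 255.372.
Require F + K = 175.6: (14/9)·F + 255.372 = 175.6.
F = (175.6 - 255.372) / (14/9) = -51.28.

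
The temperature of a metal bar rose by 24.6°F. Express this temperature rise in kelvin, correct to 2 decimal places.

Only the scale ratio 5/9 matters for a change in temperature.
24.6 × 5/9 = 13.67.

13.67 K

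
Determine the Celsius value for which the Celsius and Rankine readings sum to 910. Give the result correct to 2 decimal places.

149.40°C

Let C be the Celsius reading. The Rankine reading is R = 1.8·C + 491.67.
Require C + R = 910: (2.8)·C + 491.67 = 910.
C = (910 - 491.67) / (2.8) = 149.40.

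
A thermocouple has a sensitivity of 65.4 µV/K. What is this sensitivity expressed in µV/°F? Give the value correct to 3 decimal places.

The quantity depends on a temperature interval, so only the ratio of degree sizes applies; the offset between the scales is irrelevant.
A change of 1°F is a change of 5/9 K, so per °F the value is 65.4 × 5/9 = 36.333.

36.333 µV/°F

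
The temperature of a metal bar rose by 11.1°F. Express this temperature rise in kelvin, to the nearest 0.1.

Only the scale ratio 5/9 matters for a change in temperature.
11.1 × 5/9 = 6.2.

6.2 K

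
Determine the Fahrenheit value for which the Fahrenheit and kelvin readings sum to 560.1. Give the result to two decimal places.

Let F be the Fahrenheit reading. The kelvin reading is K = 5/9·F + 255.372.
Require F + K = 560.1: (14/9)·F + 255.372 = 560.1.
F = (560.1 - 255.372) / (14/9) = 195.90.

195.90°F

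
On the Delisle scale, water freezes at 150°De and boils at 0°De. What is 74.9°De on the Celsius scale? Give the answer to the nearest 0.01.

Linear interpolation between the fixed points: C = (74.9 - 150) × 100 / (0 - 150) = 50.0667°C.

50.07°C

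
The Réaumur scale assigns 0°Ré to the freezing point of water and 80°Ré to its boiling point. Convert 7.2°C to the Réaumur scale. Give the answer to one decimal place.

5.8°Ré

Linearly onto the Réaumur scale: 0 + (7.2000 / 100) × (80 - 0) = 5.8°Ré.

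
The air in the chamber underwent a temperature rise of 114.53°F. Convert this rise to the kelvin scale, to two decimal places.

63.63 K

For a temperature interval the offset drops out; only the factor 5/9 applies.
114.53 × 5/9 = 63.63.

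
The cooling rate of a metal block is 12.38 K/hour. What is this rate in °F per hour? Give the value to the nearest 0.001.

The quantity depends on a temperature interval, so only the ratio of degree sizes applies; the offset between the scales is irrelevant.
A change of 1 K is a change of 1.8°F, so 12.38 × 1.8 = 22.284.

22.284 °F/hour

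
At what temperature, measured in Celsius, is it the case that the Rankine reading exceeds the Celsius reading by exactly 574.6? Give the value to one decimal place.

103.7°C

Let C be the Celsius reading. The Rankine reading is R = 1.8·C + 491.67.
Require R - C = 574.6: (0.8)·C + 491.67 = 574.6.
C = (574.6 - 491.67) / (0.8) = 103.7.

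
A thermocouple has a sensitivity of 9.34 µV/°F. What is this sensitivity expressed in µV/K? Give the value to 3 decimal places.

Since only a temperature interval is involved, the additive offset between the scales drops out.
A change of 1 K is a change of 1.8°F, so per K the value is 9.34 × 1.8 = 16.812.

16.812 µV/K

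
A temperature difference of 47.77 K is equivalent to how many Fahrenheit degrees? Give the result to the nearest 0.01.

85.99°F

An interval of 1 K corresponds to 1.8°F.
47.77 × 1.8 = 85.99.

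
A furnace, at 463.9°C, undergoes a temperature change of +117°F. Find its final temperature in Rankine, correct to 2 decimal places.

1443.69°R

The 117°F change is an interval, so only the factor 5/9 applies: +117 × 5/9 = +65.0000°C.
Final Celsius temperature: 463.9000 + 65.0000 = 528.9000°C.
In Rankine: 528.9000 × 1.8 + 491.67 = 1443.69°R.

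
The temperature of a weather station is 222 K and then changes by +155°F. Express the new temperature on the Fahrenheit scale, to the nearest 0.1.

Initial temperature in Celsius: 222 - 273.15 = -51.1500°C.
The 155°F change is an interval, so only the factor 5/9 applies: +155 × 5/9 = +86.1111°C.
Final Celsius temperature: -51.1500 + 86.1111 = 34.9611°C.
In Fahrenheit: 34.9611 × 1.8 + 32 = 94.9°F.

94.9°F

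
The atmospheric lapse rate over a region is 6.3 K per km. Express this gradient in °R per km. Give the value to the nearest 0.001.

11.340 °R/km

The quantity depends on a temperature interval, so only the ratio of degree sizes applies; the offset between the scales is irrelevant.
A change of 1 K is a change of 1.8°R, so 6.3 × 1.8 = 11.340.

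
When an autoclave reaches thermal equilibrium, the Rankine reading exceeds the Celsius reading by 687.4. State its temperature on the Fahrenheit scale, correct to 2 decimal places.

Let x be the Celsius reading; then the Rankine reading is 1.8·x + 491.67.
(1.8·x + 491.67) - x = 687.4  ⇒  (0.8)·x = 195.73  ⇒  x = 244.6625°C.
In Fahrenheit: 244.6625 × 1.8 + 32 = 472.39°F.

472.39°F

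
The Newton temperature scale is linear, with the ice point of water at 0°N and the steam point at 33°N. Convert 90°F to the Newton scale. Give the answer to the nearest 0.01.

10.63°N

First in Celsius: (90 - 32) × 5/9 = 32.2222°C.
Linearly onto the Newton scale: 0 + (32.2222 / 100) × (33 - 0) = 10.63°N.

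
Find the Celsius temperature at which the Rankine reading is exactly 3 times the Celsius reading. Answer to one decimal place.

Let C be the Celsius reading. The Rankine reading is R = 1.8·C + 491.67.
Require R = 3·C: 1.8·C + 491.67 = 3·C.
(-1.2)·C = -491.67  ⇒  C = 409.7.

409.7°C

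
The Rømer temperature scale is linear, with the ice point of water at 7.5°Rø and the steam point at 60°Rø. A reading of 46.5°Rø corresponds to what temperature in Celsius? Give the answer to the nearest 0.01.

74.29°C

Linear interpolation between the fixed points: C = (46.5 - 7.5) × 100 / (60 - 7.5) = 74.2857°C.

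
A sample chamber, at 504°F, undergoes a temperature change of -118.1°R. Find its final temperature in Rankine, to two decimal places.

845.57°R

Initial temperature in Celsius: (504 - 32) × 5/9 = 262.2222°C.
The 118.1°R change is an interval, so only the factor 5/9 applies: -118.1 × 5/9 = -65.6111°C.
Final Celsius temperature: 262.2222 - 65.6111 = 196.6111°C.
In Rankine: 196.6111 × 1.8 + 491.67 = 845.57°R.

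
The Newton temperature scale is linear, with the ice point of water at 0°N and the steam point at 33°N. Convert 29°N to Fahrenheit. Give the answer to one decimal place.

190.2°F

Linear interpolation between the fixed points: C = (29 - 0) × 100 / (33 - 0) = 87.8788°C.
Then 87.8788 × 1.8 + 32 = 190.2°F.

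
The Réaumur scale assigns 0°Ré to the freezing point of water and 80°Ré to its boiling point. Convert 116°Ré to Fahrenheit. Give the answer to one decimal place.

Linear interpolation between the fixed points: C = (116 - 0) × 100 / (80 - 0) = 145.0000°C.
Then 145.0000 × 1.8 + 32 = 293.0°F.

293.0°F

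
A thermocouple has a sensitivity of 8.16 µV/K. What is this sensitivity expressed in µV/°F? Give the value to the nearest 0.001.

4.533 µV/°F

Since only a temperature interval is involved, the additive offset between the scales drops out.
A change of 1°F is a change of 5/9 K, so per °F the value is 8.16 × 5/9 = 4.533.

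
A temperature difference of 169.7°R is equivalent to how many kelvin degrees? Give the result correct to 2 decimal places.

An interval of 1°R corresponds to 5/9 K.
169.7 × 5/9 = 94.28.

94.28 K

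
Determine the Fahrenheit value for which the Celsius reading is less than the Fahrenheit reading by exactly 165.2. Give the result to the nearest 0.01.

331.70°F

Let F be the Fahrenheit reading. The Celsius reading is C = 5/9·F - 17.7778.
Require C - F = -165.2: (-4/9)·F - 17.7778 = -165.2.
F = (-165.2 + 17.7778) / (-4/9) = 331.70.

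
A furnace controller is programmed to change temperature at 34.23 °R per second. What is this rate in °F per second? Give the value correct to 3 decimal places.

Since only a temperature interval is involved, the additive offset between the scales drops out.
A change of 1°R is a change of 1°F, so 34.23 × 1 = 34.230.

34.230 °F/second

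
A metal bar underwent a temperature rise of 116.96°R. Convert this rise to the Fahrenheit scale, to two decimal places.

Rankine and Fahrenheit degrees are the same size, so the interval is unchanged: 116.96.

116.96°F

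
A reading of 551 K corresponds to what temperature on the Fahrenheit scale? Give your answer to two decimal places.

532.13°F

In Celsius: 551 - 273.15 = 277.8500°C.
In Fahrenheit: 277.8500 × 1.8 + 32 = 532.13°F.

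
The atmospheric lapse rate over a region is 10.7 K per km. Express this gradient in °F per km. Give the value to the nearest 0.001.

Since only a temperature interval is involved, the additive offset between the scales drops out.
A change of 1 K is a change of 1.8°F, so 10.7 × 1.8 = 19.260.

19.260 °F/km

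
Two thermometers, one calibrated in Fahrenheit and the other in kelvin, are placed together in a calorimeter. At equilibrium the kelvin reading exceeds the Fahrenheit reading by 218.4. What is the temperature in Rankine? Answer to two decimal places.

Let x be the Fahrenheit reading; then the kelvin reading is 5/9·x + 255.372.
(5/9·x + 255.372) - x = 218.4  ⇒  (-4/9)·x = -36.9722  ⇒  x = 83.1875°F.
In Celsius: (83.1875 - 32) × 5/9 = 28.4375°C.
In Rankine: 28.4375 × 1.8 + 491.67 = 542.86°R.

542.86°R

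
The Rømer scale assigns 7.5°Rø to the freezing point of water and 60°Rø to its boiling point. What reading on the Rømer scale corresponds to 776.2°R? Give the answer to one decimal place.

90.5°Rø

First in Celsius: (776.2 - 491.67) × 5/9 = 158.0722°C.
Linearly onto the Rømer scale: 7.5 + (158.0722 / 100) × (60 - 7.5) = 90.5°Rø.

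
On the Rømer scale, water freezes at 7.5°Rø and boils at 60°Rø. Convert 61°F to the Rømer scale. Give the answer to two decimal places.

First in Celsius: (61 - 32) × 5/9 = 16.1111°C.
Linearly onto the Rømer scale: 7.5 + (16.1111 / 100) × (60 - 7.5) = 15.96°Rø.

15.96°Rø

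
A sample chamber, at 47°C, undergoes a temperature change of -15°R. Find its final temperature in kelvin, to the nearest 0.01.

The 15°R change is an interval, so only the factor 5/9 applies: -15 × 5/9 = -8.3333°C.
Final Celsius temperature: 47.0000 - 8.3333 = 38.6667°C.
In kelvin: 38.6667 + 273.15 = 311.82 K.

311.82 K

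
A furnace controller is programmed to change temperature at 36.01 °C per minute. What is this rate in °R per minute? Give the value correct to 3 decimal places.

64.818 °R/minute

The quantity depends on a temperature interval, so only the ratio of degree sizes applies; the offset between the scales is irrelevant.
A change of 1°C is a change of 1.8°R, so 36.01 × 1.8 = 64.818.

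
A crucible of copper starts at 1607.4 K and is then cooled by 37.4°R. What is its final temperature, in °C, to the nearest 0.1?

Initial temperature in Celsius: 1607.4 - 273.15 = 1334.2500°C.
The 37.4°R change is an interval, so only the factor 5/9 applies: -37.4 × 5/9 = -20.7778°C.
Final Celsius temperature: 1334.2500 - 20.7778 = 1313.4722°C.

1313.5°C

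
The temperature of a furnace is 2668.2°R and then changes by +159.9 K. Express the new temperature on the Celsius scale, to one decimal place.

Initial temperature in Celsius: (2668.2 - 491.67) × 5/9 = 1209.1833°C.
The 159.9 K change is an interval; Kelvin and Celsius degrees are the same size, so ΔC = +159.9°C.
Final Celsius temperature: 1209.1833 + 159.9000 = 1369.0833°C.

1369.1°C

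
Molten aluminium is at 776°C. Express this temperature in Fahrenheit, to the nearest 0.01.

1428.80°F

In Fahrenheit: 776.0000 × 1.8 + 32 = 1428.80°F.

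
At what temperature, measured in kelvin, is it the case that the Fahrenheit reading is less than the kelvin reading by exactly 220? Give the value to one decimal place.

299.6 K

Let K be the kelvin reading. The Fahrenheit reading is F = 1.8·K - 459.67.
Require F - K = -220: (0.8)·K - 459.67 = -220.
K = (-220 + 459.67) / (0.8) = 299.6.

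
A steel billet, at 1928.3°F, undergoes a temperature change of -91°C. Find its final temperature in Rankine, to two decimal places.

2224.17°R

Initial temperature in Celsius: (1928.3 - 32) × 5/9 = 1053.5000°C.
Final Celsius temperature: 1053.5000 - 91.0000 = 962.5000°C.
In Rankine: 962.5000 × 1.8 + 491.67 = 2224.17°R.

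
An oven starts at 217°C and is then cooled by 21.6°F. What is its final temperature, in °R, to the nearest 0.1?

The 21.6°F change is an interval, so only the factor 5/9 applies: -21.6 × 5/9 = -12.0000°C.
Final Celsius temperature: 217.0000 - 12.0000 = 205.0000°C.
In Rankine: 205.0000 × 1.8 + 491.67 = 860.7°R.

860.7°R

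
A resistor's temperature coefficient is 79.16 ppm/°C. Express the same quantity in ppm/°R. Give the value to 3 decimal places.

Since only a temperature interval is involved, the additive offset between the scales drops out.
A change of 1°R is a change of 5/9°C, so per °R the value is 79.16 × 5/9 = 43.978.

43.978 ppm/°R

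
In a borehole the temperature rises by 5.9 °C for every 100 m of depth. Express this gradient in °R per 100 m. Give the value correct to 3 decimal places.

Since only a temperature interval is involved, the additive offset between the scales drops out.
A change of 1°C is a change of 1.8°R, so 5.9 × 1.8 = 10.620.

10.620 °R/100 m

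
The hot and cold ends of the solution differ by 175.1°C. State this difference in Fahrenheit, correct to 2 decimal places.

315.18°F

For a temperature interval the offset drops out; only the factor 1.8 applies.
175.1 × 1.8 = 315.18.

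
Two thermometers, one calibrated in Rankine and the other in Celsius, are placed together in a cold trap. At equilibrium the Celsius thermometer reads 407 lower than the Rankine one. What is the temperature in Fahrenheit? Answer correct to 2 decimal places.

Let x be the Rankine reading; then the Celsius reading is 5/9·x - 273.15.
(5/9·x - 273.15) - x = -407  ⇒  (-4/9)·x = -133.85  ⇒  x = 301.1625°R.
In Celsius: (301.1625 - 491.67) × 5/9 = -105.8375°C.
In Fahrenheit: -105.8375 × 1.8 + 32 = -158.51°F.

-158.51°F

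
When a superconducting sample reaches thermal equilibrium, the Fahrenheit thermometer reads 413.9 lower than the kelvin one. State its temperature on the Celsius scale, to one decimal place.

-215.9°C

Let x be the kelvin reading; then the Fahrenheit reading is 1.8·x - 459.67.
(1.8·x - 459.67) - x = -413.9  ⇒  (0.8)·x = 45.77  ⇒  x = 57.2125 K.
In Celsius: 57.2125 - 273.15 = -215.9°C.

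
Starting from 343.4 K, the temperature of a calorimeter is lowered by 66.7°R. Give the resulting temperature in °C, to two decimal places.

33.19°C

Initial temperature in Celsius: 343.4 - 273.15 = 70.2500°C.
The 66.7°R change is an interval, so only the factor 5/9 applies: -66.7 × 5/9 = -37.0556°C.
Final Celsius temperature: 70.2500 - 37.0556 = 33.1944°C.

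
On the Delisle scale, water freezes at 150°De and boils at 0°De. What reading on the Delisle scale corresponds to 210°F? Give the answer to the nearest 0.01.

First in Celsius: (210 - 32) × 5/9 = 98.8889°C.
Linearly onto the Delisle scale: 150 + (98.8889 / 100) × (0 - 150) = 1.67°De.

1.67°De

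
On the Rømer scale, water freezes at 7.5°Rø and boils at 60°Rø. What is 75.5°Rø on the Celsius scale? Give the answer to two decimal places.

129.52°C

Linear interpolation between the fixed points: C = (75.5 - 7.5) × 100 / (60 - 7.5) = 129.5238°C.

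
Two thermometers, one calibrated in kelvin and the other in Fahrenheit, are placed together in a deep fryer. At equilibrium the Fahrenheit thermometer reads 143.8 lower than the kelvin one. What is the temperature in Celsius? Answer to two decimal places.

121.69°C

Let x be the kelvin reading; then the Fahrenheit reading is 1.8·x - 459.67.
(1.8·x - 459.67) - x = -143.8  ⇒  (0.8)·x = 315.87  ⇒  x = 394.8375 K.
In Celsius: 394.8375 - 273.15 = 121.69°C.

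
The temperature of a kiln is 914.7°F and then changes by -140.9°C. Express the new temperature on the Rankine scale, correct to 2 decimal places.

1120.75°R

Initial temperature in Celsius: (914.7 - 32) × 5/9 = 490.3889°C.
Final Celsius temperature: 490.3889 - 140.9000 = 349.4889°C.
In Rankine: 349.4889 × 1.8 + 491.67 = 1120.75°R.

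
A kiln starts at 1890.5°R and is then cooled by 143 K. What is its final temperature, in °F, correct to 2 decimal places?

Initial temperature in Celsius: (1890.5 - 491.67) × 5/9 = 777.1278°C.
The 143 K change is an interval; Kelvin and Celsius degrees are the same size, so ΔC = -143°C.
Final Celsius temperature: 777.1278 - 143.0000 = 634.1278°C.
In Fahrenheit: 634.1278 × 1.8 + 32 = 1173.43°F.

1173.43°F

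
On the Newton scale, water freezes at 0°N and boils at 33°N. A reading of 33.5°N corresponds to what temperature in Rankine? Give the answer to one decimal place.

Linear interpolation between the fixed points: C = (33.5 - 0) × 100 / (33 - 0) = 101.5152°C.
Then 101.5152 × 1.8 + 491.67 = 674.4°R.

674.4°R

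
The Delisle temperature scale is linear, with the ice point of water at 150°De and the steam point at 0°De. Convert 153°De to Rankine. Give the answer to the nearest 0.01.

488.07°R

Linear interpolation between the fixed points: C = (153 - 150) × 100 / (0 - 150) = -2.0000°C.
Then -2.0000 × 1.8 + 491.67 = 488.07°R.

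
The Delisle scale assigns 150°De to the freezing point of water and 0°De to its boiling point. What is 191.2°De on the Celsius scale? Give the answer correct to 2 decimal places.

-27.47°C

Linear interpolation between the fixed points: C = (191.2 - 150) × 100 / (0 - 150) = -27.4667°C.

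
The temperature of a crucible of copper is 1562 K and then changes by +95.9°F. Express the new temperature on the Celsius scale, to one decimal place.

1342.1°C

Initial temperature in Celsius: 1562 - 273.15 = 1288.8500°C.
The 95.9°F change is an interval, so only the factor 5/9 applies: +95.9 × 5/9 = +53.2778°C.
Final Celsius temperature: 1288.8500 + 53.2778 = 1342.1278°C.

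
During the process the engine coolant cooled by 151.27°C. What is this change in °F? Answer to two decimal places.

272.29°F

Only the scale ratio 1.8 matters for a change in temperature.
151.27 × 1.8 = 272.29.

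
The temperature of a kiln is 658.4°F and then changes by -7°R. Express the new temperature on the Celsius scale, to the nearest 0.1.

344.1°C

Initial temperature in Celsius: (658.4 - 32) × 5/9 = 348.0000°C.
The 7°R change is an interval, so only the factor 5/9 applies: -7 × 5/9 = -3.8889°C.
Final Celsius temperature: 348.0000 - 3.8889 = 344.1111°C.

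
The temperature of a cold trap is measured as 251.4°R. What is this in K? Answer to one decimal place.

In Celsius: (251.4 - 491.67) × 5/9 = -133.4833°C.
In kelvin: -133.4833 + 273.15 = 139.7 K.

139.7 K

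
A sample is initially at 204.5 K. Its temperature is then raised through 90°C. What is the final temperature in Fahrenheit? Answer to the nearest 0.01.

Initial temperature in Celsius: 204.5 - 273.15 = -68.6500°C.
Final Celsius temperature: -68.6500 + 90.0000 = 21.3500°C.
In Fahrenheit: 21.3500 × 1.8 + 32 = 70.43°F.

70.43°F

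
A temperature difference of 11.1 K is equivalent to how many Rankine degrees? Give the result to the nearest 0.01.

An interval of 1 K corresponds to 1.8°R.
11.1 × 1.8 = 19.98.

19.98°R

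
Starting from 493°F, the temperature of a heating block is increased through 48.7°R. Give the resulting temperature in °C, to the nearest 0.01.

283.17°C

Initial temperature in Celsius: (493 - 32) × 5/9 = 256.1111°C.
The 48.7°R change is an interval, so only the factor 5/9 applies: +48.7 × 5/9 = +27.0556°C.
Final Celsius temperature: 256.1111 + 27.0556 = 283.1667°C.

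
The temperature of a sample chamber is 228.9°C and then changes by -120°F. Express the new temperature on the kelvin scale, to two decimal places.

The 120°F change is an interval, so only the factor 5/9 applies: -120 × 5/9 = -66.6667°C.
Final Celsius temperature: 228.9000 - 66.6667 = 162.2333°C.
In kelvin: 162.2333 + 273.15 = 435.38 K.

435.38 K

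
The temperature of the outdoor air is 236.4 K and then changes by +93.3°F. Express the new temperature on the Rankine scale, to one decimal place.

518.8°R

Initial temperature in Celsius: 236.4 - 273.15 = -36.7500°C.
The 93.3°F change is an interval, so only the factor 5/9 applies: +93.3 × 5/9 = +51.8333°C.
Final Celsius temperature: -36.7500 + 51.8333 = 15.0833°C.
In Rankine: 15.0833 × 1.8 + 491.67 = 518.8°R.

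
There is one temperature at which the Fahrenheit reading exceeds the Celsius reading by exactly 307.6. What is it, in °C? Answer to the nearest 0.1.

Let C be the Celsius reading. The Fahrenheit reading is F = 1.8·C + 32.
Require F - C = 307.6: (0.8)·C + 32 = 307.6.
C = (307.6 - 32) / (0.8) = 344.5.

344.5°C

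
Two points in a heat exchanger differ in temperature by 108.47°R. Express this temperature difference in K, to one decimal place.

Only the scale ratio 5/9 matters for a change in temperature.
108.47 × 5/9 = 60.3.

60.3 K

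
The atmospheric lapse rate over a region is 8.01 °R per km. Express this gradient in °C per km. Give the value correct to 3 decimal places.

4.450 °C/km

Since only a temperature interval is involved, the additive offset between the scales drops out.
A change of 1°R is a change of 5/9°C, so 8.01 × 5/9 = 4.450.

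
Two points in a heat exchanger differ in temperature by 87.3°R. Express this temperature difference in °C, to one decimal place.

48.5°C

An interval of 1°R corresponds to 5/9°C.
87.3 × 5/9 = 48.5.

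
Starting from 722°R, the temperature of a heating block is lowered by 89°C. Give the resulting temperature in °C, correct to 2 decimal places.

38.96°C

Initial temperature in Celsius: (722 - 491.67) × 5/9 = 127.9611°C.
Final Celsius temperature: 127.9611 - 89.0000 = 38.9611°C.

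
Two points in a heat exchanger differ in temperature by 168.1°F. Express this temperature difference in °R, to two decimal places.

168.10°R

Fahrenheit and Rankine degrees are the same size, so the interval is unchanged: 168.10.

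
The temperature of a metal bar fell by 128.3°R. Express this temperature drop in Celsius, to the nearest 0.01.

For a temperature interval the offset drops out; only the factor 5/9 applies.
128.3 × 5/9 = 71.28.

71.28°C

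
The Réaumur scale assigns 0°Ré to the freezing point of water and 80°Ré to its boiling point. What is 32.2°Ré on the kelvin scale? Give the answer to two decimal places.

313.40 K

Linear interpolation between the fixed points: C = (32.2 - 0) × 100 / (80 - 0) = 40.2500°C.
Then 40.2500 + 273.15 = 313.40 K.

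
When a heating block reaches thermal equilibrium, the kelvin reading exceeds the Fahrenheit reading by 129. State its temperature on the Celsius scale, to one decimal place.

Let x be the Fahrenheit reading; then the kelvin reading is 5/9·x + 255.372.
(5/9·x + 255.372) - x = 129  ⇒  (-4/9)·x = -126.372  ⇒  x = 284.3375°F.
In Celsius: (284.3375 - 32) × 5/9 = 140.2°C.

140.2°C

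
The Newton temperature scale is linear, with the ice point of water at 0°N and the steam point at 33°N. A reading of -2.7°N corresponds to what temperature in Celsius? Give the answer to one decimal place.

-8.2°C

Linear interpolation between the fixed points: C = (-2.7 - 0) × 100 / (33 - 0) = -8.1818°C.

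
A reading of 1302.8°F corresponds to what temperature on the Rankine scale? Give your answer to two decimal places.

In Celsius: (1302.8 - 32) × 5/9 = 706.0000°C.
In Rankine: 706.0000 × 1.8 + 491.67 = 1762.47°R.

1762.47°R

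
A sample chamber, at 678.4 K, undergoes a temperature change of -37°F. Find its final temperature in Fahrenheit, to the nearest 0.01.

724.45°F

Initial temperature in Celsius: 678.4 - 273.15 = 405.2500°C.
The 37°F change is an interval, so only the factor 5/9 applies: -37 × 5/9 = -20.5556°C.
Final Celsius temperature: 405.2500 - 20.5556 = 384.6944°C.
In Fahrenheit: 384.6944 × 1.8 + 32 = 724.45°F.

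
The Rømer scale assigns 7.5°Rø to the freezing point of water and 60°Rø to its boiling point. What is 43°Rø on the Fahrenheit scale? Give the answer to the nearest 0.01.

Linear interpolation between the fixed points: C = (43 - 7.5) × 100 / (60 - 7.5) = 67.6190°C.
Then 67.6190 × 1.8 + 32 = 153.71°F.

153.71°F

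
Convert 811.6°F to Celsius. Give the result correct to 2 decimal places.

In Celsius: (811.6 - 32) × 5/9 = 433.1111°C.

433.11°C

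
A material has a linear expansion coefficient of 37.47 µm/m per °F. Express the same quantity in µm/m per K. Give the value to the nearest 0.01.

The quantity depends on a temperature interval, so only the ratio of degree sizes applies; the offset between the scales is irrelevant.
A change of 1 K is a change of 1.8°F, so per K the value is 37.47 × 1.8 = 67.45.

67.45 µm/m per K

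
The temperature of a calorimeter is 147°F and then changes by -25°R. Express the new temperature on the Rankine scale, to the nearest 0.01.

581.67°R

Initial temperature in Celsius: (147 - 32) × 5/9 = 63.8889°C.
The 25°R change is an interval, so only the factor 5/9 applies: -25 × 5/9 = -13.8889°C.
Final Celsius temperature: 63.8889 - 13.8889 = 50.0000°C.
In Rankine: 50.0000 × 1.8 + 491.67 = 581.67°R.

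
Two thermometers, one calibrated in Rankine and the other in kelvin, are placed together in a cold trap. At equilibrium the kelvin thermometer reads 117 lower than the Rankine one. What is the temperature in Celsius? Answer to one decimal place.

Let x be the Rankine reading; then the kelvin reading is 5/9·x.
(5/9·x) - x = -117  ⇒  (-4/9)·x = -117  ⇒  x = 263.2500°R.
In Celsius: (263.25 - 491.67) × 5/9 = -126.9°C.

-126.9°C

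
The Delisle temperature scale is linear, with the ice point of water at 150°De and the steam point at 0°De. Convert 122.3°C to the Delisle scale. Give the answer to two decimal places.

-33.45°De

Linearly onto the Delisle scale: 150 + (122.3000 / 100) × (0 - 150) = -33.45°De.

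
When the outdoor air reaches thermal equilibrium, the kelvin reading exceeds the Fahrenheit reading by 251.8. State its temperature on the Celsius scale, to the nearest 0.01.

Let x be the Fahrenheit reading; then the kelvin reading is 5/9·x + 255.372.
(5/9·x + 255.372) - x = 251.8  ⇒  (-4/9)·x = -3.57222  ⇒  x = 8.0375°F.
In Celsius: (8.0375 - 32) × 5/9 = -13.31°C.

-13.31°C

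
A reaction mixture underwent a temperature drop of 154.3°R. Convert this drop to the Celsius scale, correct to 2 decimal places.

An interval of 1°R corresponds to 5/9°C.
154.3 × 5/9 = 85.72.

85.72°C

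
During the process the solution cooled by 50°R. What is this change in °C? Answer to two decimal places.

27.78°C

An interval of 1°R corresponds to 5/9°C.
50 × 5/9 = 27.78.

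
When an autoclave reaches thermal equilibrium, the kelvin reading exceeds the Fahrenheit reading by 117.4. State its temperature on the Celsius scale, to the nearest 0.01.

154.69°C

Let x be the Fahrenheit reading; then the kelvin reading is 5/9·x + 255.372.
(5/9·x + 255.372) - x = 117.4  ⇒  (-4/9)·x = -137.972  ⇒  x = 310.4375°F.
In Celsius: (310.4375 - 32) × 5/9 = 154.69°C.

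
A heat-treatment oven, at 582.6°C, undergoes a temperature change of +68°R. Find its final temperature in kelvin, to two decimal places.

The 68°R change is an interval, so only the factor 5/9 applies: +68 × 5/9 = +37.7778°C.
Final Celsius temperature: 582.6000 + 37.7778 = 620.3778°C.
In kelvin: 620.3778 + 273.15 = 893.53 K.

893.53 K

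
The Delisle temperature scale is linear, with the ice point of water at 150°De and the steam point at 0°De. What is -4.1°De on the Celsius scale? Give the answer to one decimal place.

Linear interpolation between the fixed points: C = (-4.1 - 150) × 100 / (0 - 150) = 102.7333°C.

102.7°C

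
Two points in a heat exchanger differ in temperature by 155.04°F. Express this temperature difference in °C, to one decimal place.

86.1°C

An interval of 1°F corresponds to 5/9°C.
155.04 × 5/9 = 86.1.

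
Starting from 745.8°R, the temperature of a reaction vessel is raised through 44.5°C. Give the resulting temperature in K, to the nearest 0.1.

458.8 K

Initial temperature in Celsius: (745.8 - 491.67) × 5/9 = 141.1833°C.
Final Celsius temperature: 141.1833 + 44.5000 = 185.6833°C.
In kelvin: 185.6833 + 273.15 = 458.8 K.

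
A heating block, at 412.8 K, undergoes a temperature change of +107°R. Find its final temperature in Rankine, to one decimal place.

Initial temperature in Celsius: 412.8 - 273.15 = 139.6500°C.
The 107°R change is an interval, so only the factor 5/9 applies: +107 × 5/9 = +59.4444°C.
Final Celsius temperature: 139.6500 + 59.4444 = 199.0944°C.
In Rankine: 199.0944 × 1.8 + 491.67 = 850.0°R.

850.0°R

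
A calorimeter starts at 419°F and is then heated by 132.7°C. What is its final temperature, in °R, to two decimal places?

1117.53°R

Initial temperature in Celsius: (419 - 32) × 5/9 = 215.0000°C.
Final Celsius temperature: 215.0000 + 132.7000 = 347.7000°C.
In Rankine: 347.7000 × 1.8 + 491.67 = 1117.53°R.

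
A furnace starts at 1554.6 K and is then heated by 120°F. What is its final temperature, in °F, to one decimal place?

2458.6°F

Initial temperature in Celsius: 1554.6 - 273.15 = 1281.4500°C.
The 120°F change is an interval, so only the factor 5/9 applies: +120 × 5/9 = +66.6667°C.
Final Celsius temperature: 1281.4500 + 66.6667 = 1348.1167°C.
In Fahrenheit: 1348.1167 × 1.8 + 32 = 2458.6°F.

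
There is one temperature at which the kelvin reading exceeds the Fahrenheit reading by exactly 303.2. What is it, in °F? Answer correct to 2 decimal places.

Let F be the Fahrenheit reading. The kelvin reading is K = 5/9·F + 255.372.
Require K - F = 303.2: (-4/9)·F + 255.372 = 303.2.
F = (303.2 - 255.372) / (-4/9) = -107.61.

-107.61°F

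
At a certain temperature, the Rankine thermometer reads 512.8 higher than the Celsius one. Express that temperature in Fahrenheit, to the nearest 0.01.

79.54°F

Let x be the Celsius reading; then the Rankine reading is 1.8·x + 491.67.
(1.8·x + 491.67) - x = 512.8  ⇒  (0.8)·x = 21.13  ⇒  x = 26.4125°C.
In Fahrenheit: 26.4125 × 1.8 + 32 = 79.54°F.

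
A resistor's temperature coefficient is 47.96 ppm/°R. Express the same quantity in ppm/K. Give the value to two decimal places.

Since only a temperature interval is involved, the additive offset between the scales drops out.
A change of 1 K is a change of 1.8°R, so per K the value is 47.96 × 1.8 = 86.33.

86.33 ppm/K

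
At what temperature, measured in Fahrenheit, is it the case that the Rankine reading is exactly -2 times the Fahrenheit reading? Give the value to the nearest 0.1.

-153.2°F

Let F be the Fahrenheit reading. The Rankine reading is R = 1·F + 459.67.
Require R = -2·F: 1·F + 459.67 = -2·F.
(3)·F = -459.67  ⇒  F = -153.2.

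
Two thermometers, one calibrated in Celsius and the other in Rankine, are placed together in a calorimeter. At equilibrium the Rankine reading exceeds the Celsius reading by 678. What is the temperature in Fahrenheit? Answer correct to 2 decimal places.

451.24°F

Let x be the Celsius reading; then the Rankine reading is 1.8·x + 491.67.
(1.8·x + 491.67) - x = 678  ⇒  (0.8)·x = 186.33  ⇒  x = 232.9125°C.
In Fahrenheit: 232.9125 × 1.8 + 32 = 451.24°F.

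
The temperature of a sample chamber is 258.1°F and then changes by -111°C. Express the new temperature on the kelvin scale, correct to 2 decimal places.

287.76 K

Initial temperature in Celsius: (258.1 - 32) × 5/9 = 125.6111°C.
Final Celsius temperature: 125.6111 - 111.0000 = 14.6111°C.
In kelvin: 14.6111 + 273.15 = 287.76 K.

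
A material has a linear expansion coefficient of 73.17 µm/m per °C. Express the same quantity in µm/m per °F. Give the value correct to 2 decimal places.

Since only a temperature interval is involved, the additive offset between the scales drops out.
A change of 1°F is a change of 5/9°C, so per °F the value is 73.17 × 5/9 = 40.65.

40.65 µm/m per °F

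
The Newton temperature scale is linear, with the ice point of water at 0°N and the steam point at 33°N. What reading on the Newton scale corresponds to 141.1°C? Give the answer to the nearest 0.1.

Linearly onto the Newton scale: 0 + (141.1000 / 100) × (33 - 0) = 46.6°N.

46.6°N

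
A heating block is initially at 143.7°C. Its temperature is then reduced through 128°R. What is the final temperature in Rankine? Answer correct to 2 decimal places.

622.33°R

The 128°R change is an interval, so only the factor 5/9 applies: -128 × 5/9 = -71.1111°C.
Final Celsius temperature: 143.7000 - 71.1111 = 72.5889°C.
In Rankine: 72.5889 × 1.8 + 491.67 = 622.33°R.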